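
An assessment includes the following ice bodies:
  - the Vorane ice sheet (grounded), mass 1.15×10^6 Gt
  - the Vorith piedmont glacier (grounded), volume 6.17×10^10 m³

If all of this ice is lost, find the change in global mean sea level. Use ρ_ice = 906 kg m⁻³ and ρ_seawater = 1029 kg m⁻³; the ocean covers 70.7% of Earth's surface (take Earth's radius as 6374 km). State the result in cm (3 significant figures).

≈ 310 cm

Vorane: 1.15×10^6 Gt = 1.150×10^18 kg; dividing by ρ_w = 1029 kg m⁻³ gives 1.118×10^15 m³ of water.
Vorith: 6.17×10^10 m³ × (906/1029) = 5.432×10^10 m³ of water.
Total added water ≈ 1.118×10^15 m³ over 3.61×10^14 m² → Δh = 3.10 m = 310 cm.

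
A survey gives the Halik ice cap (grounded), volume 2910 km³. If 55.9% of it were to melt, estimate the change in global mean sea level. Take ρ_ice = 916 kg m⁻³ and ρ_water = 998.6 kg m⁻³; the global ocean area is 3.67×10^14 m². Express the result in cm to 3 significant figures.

≈ 0.407 cm

Halik: 0.559 × 2910 km³ × (916/998.6) = 1492 km³ of water.
Spread over 3.67×10^14 m² of ocean, Δh = 1.492×10^12 / 3.67×10^14 = 4.07×10^-3 m = 0.407 cm.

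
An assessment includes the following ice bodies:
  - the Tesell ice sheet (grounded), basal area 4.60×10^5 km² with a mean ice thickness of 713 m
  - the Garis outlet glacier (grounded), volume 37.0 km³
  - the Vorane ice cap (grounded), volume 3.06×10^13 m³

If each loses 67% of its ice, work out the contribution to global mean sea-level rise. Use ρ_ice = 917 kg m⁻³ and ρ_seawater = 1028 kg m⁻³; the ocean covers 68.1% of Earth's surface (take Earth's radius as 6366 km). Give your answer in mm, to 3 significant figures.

≈ 618 mm

Tesell: ice volume = 4.60×10^5 km² × 713 m = 3.280×10^5 km³; 0.67 × 3.280×10^5 × (917/1028) = 1.960×10^5 km³ of water.
Garis: 0.67 × 37.0 km³ × (917/1028) = 22.11 km³ of water.
Vorane: 0.67 × 3.06×10^13 m³ × (917/1028) = 1.829×10^13 m³ of water.
Total added water ≈ 2.143×10^14 m³ over 3.47×10^14 m² → Δh = 0.618 m = 618 mm.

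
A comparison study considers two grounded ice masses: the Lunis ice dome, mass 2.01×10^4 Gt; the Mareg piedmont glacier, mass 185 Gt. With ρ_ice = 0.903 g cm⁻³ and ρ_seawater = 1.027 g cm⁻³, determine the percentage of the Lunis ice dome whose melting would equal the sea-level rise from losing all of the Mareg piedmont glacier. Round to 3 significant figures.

≈ 0.920 %

Equal sea-level rise means equal mass of meltwater, i.e. equal mass of ice lost.
Ice mass of Mareg: 1.850×10^14 kg; ice mass of Lunis: 2.010×10^16 kg.
Fraction required = 1.850×10^14 / 2.010×10^16 = 9.20×10^-3 → 0.920 %.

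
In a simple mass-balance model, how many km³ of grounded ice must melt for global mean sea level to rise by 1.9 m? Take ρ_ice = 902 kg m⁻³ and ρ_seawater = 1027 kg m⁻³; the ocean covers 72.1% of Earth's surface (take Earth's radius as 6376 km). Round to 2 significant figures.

Required water volume = Δh × A = 1.9 m × 3.68×10^14 m² = 6.998×10^14 m³ = 6.998×10^5 km³.
Ice volume = water volume × ρ_w/ρ_ice = 6.998×10^5 × 1027/902 = 8.0×10^5 km³.

≈ 8.0×10^5 km³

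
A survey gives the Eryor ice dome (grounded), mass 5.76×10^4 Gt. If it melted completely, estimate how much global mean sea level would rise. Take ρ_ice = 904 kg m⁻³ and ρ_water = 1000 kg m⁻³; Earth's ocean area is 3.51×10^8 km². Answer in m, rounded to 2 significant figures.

Eryor: 5.76×10^4 Gt = 5.760×10^16 kg; dividing by ρ_w = 1000 kg m⁻³ gives 5.760×10^13 m³ of water.
Spread over 3.51×10^14 m² of ocean, Δh = 5.760×10^13 / 3.51×10^14 = 0.164 m.

≈ 0.16 m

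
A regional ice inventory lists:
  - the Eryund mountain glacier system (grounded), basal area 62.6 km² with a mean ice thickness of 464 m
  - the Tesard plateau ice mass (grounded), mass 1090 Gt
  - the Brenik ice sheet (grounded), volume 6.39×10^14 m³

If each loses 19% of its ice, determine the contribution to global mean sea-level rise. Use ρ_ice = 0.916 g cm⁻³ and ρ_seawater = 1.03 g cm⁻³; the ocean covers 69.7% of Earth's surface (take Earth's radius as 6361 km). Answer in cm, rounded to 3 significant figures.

Eryund: ice volume = 62.6 km² × 464 m = 29.05 km³; 0.19 × 29.05 × (916/1030) = 4.908 km³ of water.
Tesard: 0.19 × 1090 Gt = 2.071×10^14 kg; dividing by ρ_w = 1.03 g cm⁻³ = 1030 kg m⁻³ gives 2.011×10^11 m³ of water.
Brenik: 0.19 × 6.39×10^14 m³ × (916/1030) = 1.080×10^14 m³ of water.
Total added water ≈ 1.082×10^14 m³ over 3.54×10^14 m² → Δh = 0.305 m = 30.5 cm.

≈ 30.5 cm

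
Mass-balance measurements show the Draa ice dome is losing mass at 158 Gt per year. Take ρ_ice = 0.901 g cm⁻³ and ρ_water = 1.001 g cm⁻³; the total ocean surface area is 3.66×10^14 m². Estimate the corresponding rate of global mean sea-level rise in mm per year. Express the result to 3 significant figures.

ρ_w = 1.001 g cm⁻³ = 1001 kg m⁻³. Annual water volume added = 158 Gt / ρ_w = 1.580×10^14 kg / 1001 kg m⁻³ = 1.578×10^11 m³.
Δh per year = 1.578×10^11 / 3.66×10^14 = 4.31×10^-4 m = 0.431 mm.

≈ 0.431 mm/yr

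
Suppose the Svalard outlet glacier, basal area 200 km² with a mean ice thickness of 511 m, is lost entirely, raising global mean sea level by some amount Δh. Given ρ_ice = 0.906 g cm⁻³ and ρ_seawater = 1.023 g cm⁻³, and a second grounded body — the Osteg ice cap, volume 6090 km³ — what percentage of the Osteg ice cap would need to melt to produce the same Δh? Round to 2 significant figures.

Equal sea-level rise means equal mass of meltwater, i.e. equal mass of ice lost.
Ice mass of Svalard: 9.259×10^13 kg; ice mass of Osteg: 5.518×10^15 kg.
Fraction required = 9.259×10^13 / 5.518×10^15 = 0.0168 → 1.7 %.

≈ 1.7 %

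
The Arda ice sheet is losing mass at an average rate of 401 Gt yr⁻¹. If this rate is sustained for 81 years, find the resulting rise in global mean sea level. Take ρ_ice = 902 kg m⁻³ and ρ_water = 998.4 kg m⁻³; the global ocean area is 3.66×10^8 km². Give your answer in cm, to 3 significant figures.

Total mass lost = 401 Gt/yr × 81 yr = 3.248×10^4 Gt = 3.248×10^16 kg.
ρ_w = 998.4 kg m⁻³, so water volume = 3.248×10^16 / 998.4 = 3.253×10^13 m³.
Δh = 3.253×10^13 / 3.66×10^14 = 0.0889 m = 8.89 cm.

≈ 8.89 cm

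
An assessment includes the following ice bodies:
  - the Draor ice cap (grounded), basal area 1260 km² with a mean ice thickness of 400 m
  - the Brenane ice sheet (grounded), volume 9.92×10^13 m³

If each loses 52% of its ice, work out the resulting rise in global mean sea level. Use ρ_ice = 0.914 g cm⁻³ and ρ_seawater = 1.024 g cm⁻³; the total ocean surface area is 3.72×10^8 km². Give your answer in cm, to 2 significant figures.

Draor: ice volume = 1260 km² × 400 m = 504.0 km³; 0.52 × 504.0 × (914/1024) = 233.9 km³ of water.
Brenane: 0.52 × 9.92×10^13 m³ × (914/1024) = 4.604×10^13 m³ of water.
Total added water ≈ 4.628×10^13 m³ over 3.72×10^14 m² → Δh = 0.124 m = 12 cm.

≈ 12 cm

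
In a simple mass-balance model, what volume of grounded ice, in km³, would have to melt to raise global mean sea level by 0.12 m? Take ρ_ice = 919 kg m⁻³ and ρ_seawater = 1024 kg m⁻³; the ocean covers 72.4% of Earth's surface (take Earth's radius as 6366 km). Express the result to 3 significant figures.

≈ 4.93×10^4 km³

Required water volume = Δh × A = 0.12 m × 3.69×10^14 m² = 4.424×10^13 m³ = 4.424×10^4 km³.
Ice volume = water volume × ρ_w/ρ_ice = 4.424×10^4 × 1024/919 = 4.93×10^4 km³.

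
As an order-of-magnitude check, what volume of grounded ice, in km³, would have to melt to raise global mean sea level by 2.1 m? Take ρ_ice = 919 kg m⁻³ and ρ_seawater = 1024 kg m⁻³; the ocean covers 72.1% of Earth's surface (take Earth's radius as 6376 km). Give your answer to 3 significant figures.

Required water volume = Δh × A = 2.1 m × 3.68×10^14 m² = 7.735×10^14 m³ = 7.735×10^5 km³.
Ice volume = water volume × ρ_w/ρ_ice = 7.735×10^5 × 1024/919 = 8.62×10^5 km³.

≈ 8.62×10^5 km³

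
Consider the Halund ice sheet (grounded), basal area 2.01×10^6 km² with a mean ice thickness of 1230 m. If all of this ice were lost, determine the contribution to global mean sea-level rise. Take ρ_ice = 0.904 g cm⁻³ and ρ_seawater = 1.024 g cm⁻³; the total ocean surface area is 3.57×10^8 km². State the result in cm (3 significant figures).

Halund: ice volume = 2.01×10^6 km² × 1230 m = 2.472×10^6 km³; 2.472×10^6 × (904/1024) = 2.183×10^6 km³ of water.
Spread over 3.57×10^14 m² of ocean, Δh = 2.183×10^15 / 3.57×10^14 = 6.11 m = 611 cm.

≈ 611 cm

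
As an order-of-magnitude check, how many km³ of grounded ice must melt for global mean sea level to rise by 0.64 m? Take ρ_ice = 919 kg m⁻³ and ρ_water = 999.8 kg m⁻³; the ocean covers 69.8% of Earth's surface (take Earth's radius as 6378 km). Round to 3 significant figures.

≈ 2.48×10^5 km³

Required water volume = Δh × A = 0.64 m × 3.57×10^14 m² = 2.284×10^14 m³ = 2.284×10^5 km³.
Ice volume = water volume × ρ_w/ρ_ice = 2.284×10^5 × 999.8/919 = 2.48×10^5 km³.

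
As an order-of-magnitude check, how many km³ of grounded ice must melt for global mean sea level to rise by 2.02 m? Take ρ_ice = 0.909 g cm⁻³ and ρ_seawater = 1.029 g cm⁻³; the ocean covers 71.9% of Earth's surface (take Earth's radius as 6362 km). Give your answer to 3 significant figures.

Required water volume = Δh × A = 2.02 m × 3.66×10^14 m² = 7.387×10^14 m³ = 7.387×10^5 km³.
Ice volume = water volume × ρ_w/ρ_ice = 7.387×10^5 × 1029/909 = 8.36×10^5 km³.

≈ 8.36×10^5 km³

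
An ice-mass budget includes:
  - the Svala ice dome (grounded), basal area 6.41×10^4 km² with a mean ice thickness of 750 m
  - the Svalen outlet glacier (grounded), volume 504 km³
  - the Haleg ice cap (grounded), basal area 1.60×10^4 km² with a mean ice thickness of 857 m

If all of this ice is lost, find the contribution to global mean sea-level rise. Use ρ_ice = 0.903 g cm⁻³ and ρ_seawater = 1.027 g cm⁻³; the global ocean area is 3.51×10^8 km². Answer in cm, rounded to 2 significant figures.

Svala: ice volume = 6.41×10^4 km² × 750 m = 4.808×10^4 km³; 4.808×10^4 × (903/1027) = 4.227×10^4 km³ of water.
Svalen: 504 km³ × (903/1027) = 443.1 km³ of water.
Haleg: ice volume = 1.60×10^4 km² × 857 m = 1.371×10^4 km³; 1.371×10^4 × (903/1027) = 1.206×10^4 km³ of water.
Total added water ≈ 5.477×10^13 m³ over 3.51×10^14 m² → Δh = 0.156 m = 16 cm.

≈ 16 cm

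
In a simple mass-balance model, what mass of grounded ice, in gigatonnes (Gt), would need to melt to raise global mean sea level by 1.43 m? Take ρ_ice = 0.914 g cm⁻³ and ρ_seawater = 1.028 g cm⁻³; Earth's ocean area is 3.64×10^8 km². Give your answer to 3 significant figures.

Required water volume = Δh × A = 1.43 m × 3.64×10^14 m² = 5.205×10^14 m³.
ρ_w = 1.028 g cm⁻³ = 1028 kg m⁻³, so the mass of water = 5.205×10^14 m³ × 1028 kg m⁻³ = 5.351×10^17 kg = 5.35×10^5 Gt (and the same mass of ice, by conservation).

≈ 5.35×10^5 Gt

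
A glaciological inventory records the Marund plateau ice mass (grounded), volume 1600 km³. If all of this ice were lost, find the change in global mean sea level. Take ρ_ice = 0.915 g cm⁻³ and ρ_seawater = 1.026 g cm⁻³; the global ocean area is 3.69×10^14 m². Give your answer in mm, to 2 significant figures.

≈ 3.9 mm

Marund: 1600 km³ × (915/1026) = 1427 km³ of water.
Spread over 3.69×10^14 m² of ocean, Δh = 1.427×10^12 / 3.69×10^14 = 3.87×10^-3 m = 3.9 mm.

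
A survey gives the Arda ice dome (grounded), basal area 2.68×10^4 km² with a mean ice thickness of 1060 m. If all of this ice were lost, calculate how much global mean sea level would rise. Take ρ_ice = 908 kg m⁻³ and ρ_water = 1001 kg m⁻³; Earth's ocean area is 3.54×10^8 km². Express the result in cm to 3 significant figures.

≈ 7.28 cm

Arda: ice volume = 2.68×10^4 km² × 1060 m = 2.841×10^4 km³; 2.841×10^4 × (908/1001) = 2.577×10^4 km³ of water.
Spread over 3.54×10^14 m² of ocean, Δh = 2.577×10^13 / 3.54×10^14 = 0.0728 m = 7.28 cm.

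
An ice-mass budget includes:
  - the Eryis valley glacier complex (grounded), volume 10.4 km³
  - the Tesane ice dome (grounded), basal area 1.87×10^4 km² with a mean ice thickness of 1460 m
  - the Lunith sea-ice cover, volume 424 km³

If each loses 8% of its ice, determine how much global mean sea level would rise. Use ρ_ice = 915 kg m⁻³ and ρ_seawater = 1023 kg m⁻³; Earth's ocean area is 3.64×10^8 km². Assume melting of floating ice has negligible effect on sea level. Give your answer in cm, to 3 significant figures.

Eryis: 0.08 × 10.4 km³ × (915/1023) = 0.7442 km³ of water.
Tesane: ice volume = 1.87×10^4 km² × 1460 m = 2.730×10^4 km³; 0.08 × 2.730×10^4 × (915/1023) = 1954 km³ of water.
The Lunith sea-ice cover is floating and already displaces its own weight of water, so its melt adds essentially nothing to sea level.
Total added water ≈ 1.954×10^12 m³ over 3.64×10^14 m² → Δh = 5.37×10^-3 m = 0.537 cm.

≈ 0.537 cm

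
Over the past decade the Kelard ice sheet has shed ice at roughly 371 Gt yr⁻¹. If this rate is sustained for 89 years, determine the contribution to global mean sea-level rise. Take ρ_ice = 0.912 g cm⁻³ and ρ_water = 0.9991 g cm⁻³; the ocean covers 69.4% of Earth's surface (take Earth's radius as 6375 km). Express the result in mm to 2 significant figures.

Total mass lost = 371 Gt/yr × 89 yr = 3.302×10^4 Gt = 3.302×10^16 kg.
ρ_w = 0.9991 g cm⁻³ = 999.1 kg m⁻³, so water volume = 3.302×10^16 / 999.1 = 3.305×10^13 m³.
Δh = 3.305×10^13 / 3.54×10^14 = 0.0932 m = 93 mm.

≈ 93 mm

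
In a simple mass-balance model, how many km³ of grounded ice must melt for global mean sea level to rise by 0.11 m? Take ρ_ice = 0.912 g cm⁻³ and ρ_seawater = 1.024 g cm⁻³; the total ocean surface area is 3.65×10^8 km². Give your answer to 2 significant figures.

Required water volume = Δh × A = 0.11 m × 3.65×10^14 m² = 4.015×10^13 m³ = 4.015×10^4 km³.
Ice volume = water volume × ρ_w/ρ_ice = 4.015×10^4 × 1024/912 = 4.5×10^4 km³.

≈ 4.5×10^4 km³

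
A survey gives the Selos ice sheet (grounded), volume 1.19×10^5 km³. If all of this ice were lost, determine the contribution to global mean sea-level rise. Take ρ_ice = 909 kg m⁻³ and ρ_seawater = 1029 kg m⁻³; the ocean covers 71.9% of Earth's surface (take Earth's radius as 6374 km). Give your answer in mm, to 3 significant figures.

≈ 286 mm

Selos: 1.19×10^5 km³ × (909/1029) = 1.051×10^5 km³ of water.
Spread over 3.67×10^14 m² of ocean, Δh = 1.051×10^14 / 3.67×10^14 = 0.286 m = 286 mm.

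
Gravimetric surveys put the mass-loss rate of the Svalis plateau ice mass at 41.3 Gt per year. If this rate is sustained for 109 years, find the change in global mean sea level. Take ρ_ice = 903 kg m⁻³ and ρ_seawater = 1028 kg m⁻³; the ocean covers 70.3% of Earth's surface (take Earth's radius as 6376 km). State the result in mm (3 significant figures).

Total mass lost = 41.3 Gt/yr × 109 yr = 4502 Gt = 4.502×10^15 kg.
ρ_w = 1028 kg m⁻³, so water volume = 4.502×10^15 / 1028 = 4.379×10^12 m³.
Δh = 4.379×10^12 / 3.59×10^14 = 0.0122 m = 12.2 mm.

≈ 12.2 mm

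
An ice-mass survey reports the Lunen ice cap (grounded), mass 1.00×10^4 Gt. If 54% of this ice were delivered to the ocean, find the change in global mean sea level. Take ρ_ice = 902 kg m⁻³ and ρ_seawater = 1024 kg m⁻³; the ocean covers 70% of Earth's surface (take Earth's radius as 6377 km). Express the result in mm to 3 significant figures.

≈ 14.7 mm

Lunen: 0.54 × 1.00×10^4 Gt = 5.400×10^15 kg; dividing by ρ_w = 1024 kg m⁻³ gives 5.273×10^12 m³ of water.
Spread over 3.58×10^14 m² of ocean, Δh = 5.273×10^12 / 3.58×10^14 = 0.0147 m = 14.7 mm.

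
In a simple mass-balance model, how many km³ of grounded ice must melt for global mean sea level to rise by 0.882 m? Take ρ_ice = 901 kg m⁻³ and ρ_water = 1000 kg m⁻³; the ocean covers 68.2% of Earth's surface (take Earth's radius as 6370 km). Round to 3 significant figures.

≈ 3.40×10^5 km³

Required water volume = Δh × A = 0.882 m × 3.48×10^14 m² = 3.067×10^14 m³ = 3.067×10^5 km³.
Ice volume = water volume × ρ_w/ρ_ice = 3.067×10^5 × 1000/901 = 3.40×10^5 km³.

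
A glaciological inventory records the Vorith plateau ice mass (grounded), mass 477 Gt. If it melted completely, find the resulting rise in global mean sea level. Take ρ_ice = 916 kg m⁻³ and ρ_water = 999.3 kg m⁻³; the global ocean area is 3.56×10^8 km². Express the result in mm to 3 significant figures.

Vorith: 477 Gt = 4.770×10^14 kg; dividing by ρ_w = 999.3 kg m⁻³ gives 4.773×10^11 m³ of water.
Spread over 3.56×10^14 m² of ocean, Δh = 4.773×10^11 / 3.56×10^14 = 1.34×10^-3 m = 1.34 mm.

≈ 1.34 mm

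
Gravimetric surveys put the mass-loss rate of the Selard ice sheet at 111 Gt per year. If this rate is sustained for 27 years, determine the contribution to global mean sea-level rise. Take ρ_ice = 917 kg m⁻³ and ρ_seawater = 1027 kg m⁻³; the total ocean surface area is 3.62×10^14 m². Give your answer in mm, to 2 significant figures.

Total mass lost = 111 Gt/yr × 27 yr = 2997 Gt = 2.997×10^15 kg.
ρ_w = 1027 kg m⁻³, so water volume = 2.997×10^15 / 1027 = 2.918×10^12 m³.
Δh = 2.918×10^12 / 3.62×10^14 = 8.06×10^-3 m = 8.1 mm.

≈ 8.1 mm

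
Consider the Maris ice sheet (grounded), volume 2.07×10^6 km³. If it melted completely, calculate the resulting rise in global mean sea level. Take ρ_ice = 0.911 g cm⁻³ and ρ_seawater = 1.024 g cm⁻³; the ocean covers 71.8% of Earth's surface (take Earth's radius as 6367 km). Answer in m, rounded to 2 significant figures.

≈ 5.0 m

Maris: 2.07×10^6 km³ × (911/1024) = 1.842×10^6 km³ of water.
Spread over 3.66×10^14 m² of ocean, Δh = 1.842×10^15 / 3.66×10^14 = 5.03 m.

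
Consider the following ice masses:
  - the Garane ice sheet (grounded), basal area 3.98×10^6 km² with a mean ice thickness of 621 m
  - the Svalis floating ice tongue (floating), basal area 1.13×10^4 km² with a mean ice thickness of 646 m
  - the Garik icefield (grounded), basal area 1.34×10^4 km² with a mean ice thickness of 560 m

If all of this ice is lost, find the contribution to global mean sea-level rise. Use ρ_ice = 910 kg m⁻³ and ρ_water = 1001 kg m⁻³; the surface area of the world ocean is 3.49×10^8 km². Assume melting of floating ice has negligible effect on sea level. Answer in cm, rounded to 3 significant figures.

≈ 646 cm

Garane: ice volume = 3.98×10^6 km² × 621 m = 2.472×10^6 km³; 2.472×10^6 × (910/1001) = 2.247×10^6 km³ of water.
The Svalis floating ice tongue is floating and already displaces its own weight of water, so its melt adds essentially nothing to sea level.
Garik: ice volume = 1.34×10^4 km² × 560 m = 7504 km³; 7504 × (910/1001) = 6822 km³ of water.
Total added water ≈ 2.254×10^15 m³ over 3.49×10^14 m² → Δh = 6.46 m = 646 cm.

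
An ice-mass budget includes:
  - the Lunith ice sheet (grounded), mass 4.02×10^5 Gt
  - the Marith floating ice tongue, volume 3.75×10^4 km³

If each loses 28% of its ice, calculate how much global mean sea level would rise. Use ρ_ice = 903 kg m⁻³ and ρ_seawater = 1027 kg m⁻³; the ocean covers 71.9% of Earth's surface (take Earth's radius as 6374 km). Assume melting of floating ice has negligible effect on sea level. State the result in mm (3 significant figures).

≈ 299 mm

Lunith: 0.28 × 4.02×10^5 Gt = 1.126×10^17 kg; dividing by ρ_w = 1027 kg m⁻³ gives 1.096×10^14 m³ of water.
The Marith floating ice tongue is floating and already displaces its own weight of water, so its melt adds essentially nothing to sea level.
Total added water ≈ 1.096×10^14 m³ over 3.67×10^14 m² → Δh = 0.299 m = 299 mm.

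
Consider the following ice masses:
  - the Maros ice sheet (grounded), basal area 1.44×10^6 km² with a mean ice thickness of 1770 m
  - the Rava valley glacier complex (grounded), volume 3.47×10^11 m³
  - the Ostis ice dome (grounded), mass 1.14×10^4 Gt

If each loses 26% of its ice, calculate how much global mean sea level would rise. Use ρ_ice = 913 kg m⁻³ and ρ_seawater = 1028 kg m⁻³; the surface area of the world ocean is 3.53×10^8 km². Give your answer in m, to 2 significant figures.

≈ 1.7 m

Maros: ice volume = 1.44×10^6 km² × 1770 m = 2.549×10^6 km³; 0.26 × 2.549×10^6 × (913/1028) = 5.886×10^5 km³ of water.
Rava: 0.26 × 3.47×10^11 m³ × (913/1028) = 8.013×10^10 m³ of water.
Ostis: 0.26 × 1.14×10^4 Gt = 2.964×10^15 kg; dividing by ρ_w = 1028 kg m⁻³ gives 2.883×10^12 m³ of water.
Total added water ≈ 5.915×10^14 m³ over 3.53×10^14 m² → Δh = 1.68 m.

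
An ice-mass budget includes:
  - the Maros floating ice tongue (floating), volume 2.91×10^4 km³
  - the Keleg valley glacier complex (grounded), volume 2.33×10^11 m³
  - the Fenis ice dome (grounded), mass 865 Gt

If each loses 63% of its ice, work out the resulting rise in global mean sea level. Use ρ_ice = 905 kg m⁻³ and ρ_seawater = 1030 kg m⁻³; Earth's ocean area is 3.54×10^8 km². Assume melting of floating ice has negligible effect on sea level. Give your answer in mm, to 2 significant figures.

The Maros floating ice tongue is floating and already displaces its own weight of water, so its melt adds essentially nothing to sea level.
Keleg: 0.63 × 2.33×10^11 m³ × (905/1030) = 1.290×10^11 m³ of water.
Fenis: 0.63 × 865 Gt = 5.450×10^14 kg; dividing by ρ_w = 1030 kg m⁻³ gives 5.291×10^11 m³ of water.
Total added water ≈ 6.581×10^11 m³ over 3.54×10^14 m² → Δh = 1.86×10^-3 m = 1.9 mm.

≈ 1.9 mm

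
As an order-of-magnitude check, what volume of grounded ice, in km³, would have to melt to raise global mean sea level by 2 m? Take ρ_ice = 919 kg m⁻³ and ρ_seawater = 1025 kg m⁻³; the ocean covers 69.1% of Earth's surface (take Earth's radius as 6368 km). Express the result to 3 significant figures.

≈ 7.85×10^5 km³

Required water volume = Δh × A = 2 m × 3.52×10^14 m² = 7.042×10^14 m³ = 7.042×10^5 km³.
Ice volume = water volume × ρ_w/ρ_ice = 7.042×10^5 × 1025/919 = 7.85×10^5 km³.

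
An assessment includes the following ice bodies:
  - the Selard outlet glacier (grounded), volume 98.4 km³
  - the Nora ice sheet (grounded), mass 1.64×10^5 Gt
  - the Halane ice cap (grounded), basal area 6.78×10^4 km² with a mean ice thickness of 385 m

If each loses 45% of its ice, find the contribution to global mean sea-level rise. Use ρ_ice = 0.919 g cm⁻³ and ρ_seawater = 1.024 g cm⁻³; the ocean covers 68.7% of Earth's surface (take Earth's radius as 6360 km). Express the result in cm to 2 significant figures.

Selard: 0.45 × 98.4 km³ × (919/1024) = 39.74 km³ of water.
Nora: 0.45 × 1.64×10^5 Gt = 7.380×10^16 kg; dividing by ρ_w = 1.024 g cm⁻³ = 1024 kg m⁻³ gives 7.207×10^13 m³ of water.
Halane: ice volume = 6.78×10^4 km² × 385 m = 2.610×10^4 km³; 0.45 × 2.610×10^4 × (919/1024) = 1.054×10^4 km³ of water.
Total added water ≈ 8.265×10^13 m³ over 3.49×10^14 m² → Δh = 0.237 m = 24 cm.

≈ 24 cm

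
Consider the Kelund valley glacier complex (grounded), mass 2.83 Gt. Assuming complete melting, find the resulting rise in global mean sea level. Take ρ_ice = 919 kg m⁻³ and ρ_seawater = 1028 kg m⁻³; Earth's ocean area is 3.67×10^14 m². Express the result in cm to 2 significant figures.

≈ 7.5×10^-4 cm

Kelund: 2.83 Gt = 2.830×10^12 kg; dividing by ρ_w = 1028 kg m⁻³ gives 2.753×10^9 m³ of water.
Spread over 3.67×10^14 m² of ocean, Δh = 2.753×10^9 / 3.67×10^14 = 7.50×10^-6 m = 7.5×10^-4 cm.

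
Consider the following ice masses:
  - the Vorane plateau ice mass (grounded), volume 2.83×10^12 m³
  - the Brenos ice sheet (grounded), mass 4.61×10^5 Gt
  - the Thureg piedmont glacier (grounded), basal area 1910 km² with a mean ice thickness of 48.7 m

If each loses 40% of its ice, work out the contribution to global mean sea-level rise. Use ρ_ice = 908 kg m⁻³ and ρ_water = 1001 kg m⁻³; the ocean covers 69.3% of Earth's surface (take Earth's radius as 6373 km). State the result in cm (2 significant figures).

≈ 52 cm

Vorane: 0.4 × 2.83×10^12 m³ × (908/1001) = 1.027×10^12 m³ of water.
Brenos: 0.4 × 4.61×10^5 Gt = 1.844×10^17 kg; dividing by ρ_w = 1001 kg m⁻³ gives 1.842×10^14 m³ of water.
Thureg: ice volume = 1910 km² × 48.7 m = 93.02 km³; 0.4 × 93.02 × (908/1001) = 33.75 km³ of water.
Total added water ≈ 1.853×10^14 m³ over 3.54×10^14 m² → Δh = 0.524 m = 52 cm.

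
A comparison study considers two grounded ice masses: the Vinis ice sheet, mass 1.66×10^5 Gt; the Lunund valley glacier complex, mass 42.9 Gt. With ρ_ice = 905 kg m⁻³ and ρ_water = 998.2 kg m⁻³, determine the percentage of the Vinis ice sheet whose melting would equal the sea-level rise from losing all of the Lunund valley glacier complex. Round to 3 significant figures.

Equal sea-level rise means equal mass of meltwater, i.e. equal mass of ice lost.
Ice mass of Lunund: 4.290×10^13 kg; ice mass of Vinis: 1.660×10^17 kg.
Fraction required = 4.290×10^13 / 1.660×10^17 = 2.58×10^-4 → 0.0258 %.

≈ 0.0258 %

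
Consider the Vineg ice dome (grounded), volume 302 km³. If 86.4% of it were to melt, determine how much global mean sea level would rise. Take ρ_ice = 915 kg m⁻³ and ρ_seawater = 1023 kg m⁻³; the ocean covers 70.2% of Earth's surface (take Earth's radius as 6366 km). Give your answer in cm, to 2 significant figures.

≈ 0.065 cm

Vineg: 0.864 × 302 km³ × (915/1023) = 233.4 km³ of water.
Spread over 3.58×10^14 m² of ocean, Δh = 2.334×10^11 / 3.58×10^14 = 6.53×10^-4 m = 0.065 cm.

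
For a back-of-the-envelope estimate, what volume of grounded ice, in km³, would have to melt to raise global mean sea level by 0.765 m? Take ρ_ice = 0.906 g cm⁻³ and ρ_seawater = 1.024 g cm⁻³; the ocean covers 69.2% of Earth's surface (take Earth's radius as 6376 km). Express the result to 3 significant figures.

≈ 3.06×10^5 km³

Required water volume = Δh × A = 0.765 m × 3.54×10^14 m² = 2.704×10^14 m³ = 2.704×10^5 km³.
Ice volume = water volume × ρ_w/ρ_ice = 2.704×10^5 × 1024/906 = 3.06×10^5 km³.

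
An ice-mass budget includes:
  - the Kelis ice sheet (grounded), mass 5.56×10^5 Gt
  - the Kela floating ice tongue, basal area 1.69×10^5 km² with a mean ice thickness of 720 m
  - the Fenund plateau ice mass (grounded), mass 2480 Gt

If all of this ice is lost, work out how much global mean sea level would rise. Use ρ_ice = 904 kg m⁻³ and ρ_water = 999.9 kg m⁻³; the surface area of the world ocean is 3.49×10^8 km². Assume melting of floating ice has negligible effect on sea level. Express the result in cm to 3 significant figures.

≈ 160 cm

Kelis: 5.56×10^5 Gt = 5.560×10^17 kg; dividing by ρ_w = 999.9 kg m⁻³ gives 5.561×10^14 m³ of water.
The Kela floating ice tongue is floating and already displaces its own weight of water, so its melt adds essentially nothing to sea level.
Fenund: 2480 Gt = 2.480×10^15 kg; dividing by ρ_w = 999.9 kg m⁻³ gives 2.480×10^12 m³ of water.
Total added water ≈ 5.585×10^14 m³ over 3.49×10^14 m² → Δh = 1.60 m = 160 cm.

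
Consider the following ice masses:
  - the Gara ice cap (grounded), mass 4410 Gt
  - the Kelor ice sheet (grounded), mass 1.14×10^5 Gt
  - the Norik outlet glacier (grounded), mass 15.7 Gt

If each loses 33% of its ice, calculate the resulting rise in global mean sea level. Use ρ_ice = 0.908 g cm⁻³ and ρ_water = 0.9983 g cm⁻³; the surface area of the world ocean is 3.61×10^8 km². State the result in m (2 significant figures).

≈ 0.11 m

Gara: 0.33 × 4410 Gt = 1.455×10^15 kg; dividing by ρ_w = 0.9983 g cm⁻³ = 998.3 kg m⁻³ gives 1.458×10^12 m³ of water.
Kelor: 0.33 × 1.14×10^5 Gt = 3.762×10^16 kg; dividing by ρ_w = 998.3 kg m⁻³ gives 3.768×10^13 m³ of water.
Norik: 0.33 × 15.7 Gt = 5.181×10^12 kg; dividing by ρ_w = 998.3 kg m⁻³ gives 5.190×10^9 m³ of water.
Total added water ≈ 3.915×10^13 m³ over 3.61×10^14 m² → Δh = 0.108 m.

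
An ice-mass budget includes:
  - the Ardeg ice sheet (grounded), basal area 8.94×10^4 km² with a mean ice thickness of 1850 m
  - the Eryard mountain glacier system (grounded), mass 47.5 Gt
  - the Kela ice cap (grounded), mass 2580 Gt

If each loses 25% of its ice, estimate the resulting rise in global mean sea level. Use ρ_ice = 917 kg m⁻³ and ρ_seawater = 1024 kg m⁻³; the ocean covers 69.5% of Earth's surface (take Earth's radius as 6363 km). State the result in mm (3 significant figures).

≈ 107 mm

Ardeg: ice volume = 8.94×10^4 km² × 1850 m = 1.654×10^5 km³; 0.25 × 1.654×10^5 × (917/1024) = 3.703×10^4 km³ of water.
Eryard: 0.25 × 47.5 Gt = 1.188×10^13 kg; dividing by ρ_w = 1024 kg m⁻³ gives 1.160×10^10 m³ of water.
Kela: 0.25 × 2580 Gt = 6.450×10^14 kg; dividing by ρ_w = 1024 kg m⁻³ gives 6.299×10^11 m³ of water.
Total added water ≈ 3.767×10^13 m³ over 3.54×10^14 m² → Δh = 0.107 m = 107 mm.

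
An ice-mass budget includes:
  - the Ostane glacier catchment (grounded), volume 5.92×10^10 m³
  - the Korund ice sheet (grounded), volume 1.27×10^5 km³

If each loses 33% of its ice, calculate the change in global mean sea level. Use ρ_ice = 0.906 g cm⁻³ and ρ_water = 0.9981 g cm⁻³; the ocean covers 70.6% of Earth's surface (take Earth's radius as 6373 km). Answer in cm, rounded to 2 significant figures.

≈ 11 cm

Ostane: 0.33 × 5.92×10^10 m³ × (906/998.1) = 1.773×10^10 m³ of water.
Korund: 0.33 × 1.27×10^5 km³ × (906/998.1) = 3.804×10^4 km³ of water.
Total added water ≈ 3.806×10^13 m³ over 3.60×10^14 m² → Δh = 0.106 m = 11 cm.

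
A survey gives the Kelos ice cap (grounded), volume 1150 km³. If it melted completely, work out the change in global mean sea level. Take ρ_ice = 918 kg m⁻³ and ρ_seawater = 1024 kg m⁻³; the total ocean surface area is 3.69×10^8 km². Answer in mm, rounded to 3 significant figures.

Kelos: 1150 km³ × (918/1024) = 1031 km³ of water.
Spread over 3.69×10^14 m² of ocean, Δh = 1.031×10^12 / 3.69×10^14 = 2.79×10^-3 m = 2.79 mm.

≈ 2.79 mm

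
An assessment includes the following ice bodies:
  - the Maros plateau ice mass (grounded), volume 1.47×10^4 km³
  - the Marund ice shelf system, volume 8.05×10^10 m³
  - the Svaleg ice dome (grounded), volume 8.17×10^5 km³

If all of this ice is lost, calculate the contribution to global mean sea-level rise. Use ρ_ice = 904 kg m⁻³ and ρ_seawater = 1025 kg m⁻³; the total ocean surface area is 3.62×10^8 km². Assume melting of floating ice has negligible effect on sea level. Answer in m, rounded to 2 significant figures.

Maros: 1.47×10^4 km³ × (904/1025) = 1.296×10^4 km³ of water.
The Marund ice shelf system is floating and already displaces its own weight of water, so its melt adds essentially nothing to sea level.
Svaleg: 8.17×10^5 km³ × (904/1025) = 7.206×10^5 km³ of water.
Total added water ≈ 7.335×10^14 m³ over 3.62×10^14 m² → Δh = 2.03 m.

≈ 2.0 m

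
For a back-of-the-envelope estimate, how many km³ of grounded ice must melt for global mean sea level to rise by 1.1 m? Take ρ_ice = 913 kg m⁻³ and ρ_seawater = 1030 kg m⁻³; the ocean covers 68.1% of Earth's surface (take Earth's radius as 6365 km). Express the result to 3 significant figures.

Required water volume = Δh × A = 1.1 m × 3.47×10^14 m² = 3.814×10^14 m³ = 3.814×10^5 km³.
Ice volume = water volume × ρ_w/ρ_ice = 3.814×10^5 × 1030/913 = 4.30×10^5 km³.

≈ 4.30×10^5 km³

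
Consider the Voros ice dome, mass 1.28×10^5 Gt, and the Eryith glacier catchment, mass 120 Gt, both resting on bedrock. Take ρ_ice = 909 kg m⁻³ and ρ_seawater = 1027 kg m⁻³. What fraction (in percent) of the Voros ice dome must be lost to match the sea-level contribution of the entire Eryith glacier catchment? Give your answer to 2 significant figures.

Equal sea-level rise means equal mass of meltwater, i.e. equal mass of ice lost.
Ice mass of Eryith: 1.200×10^14 kg; ice mass of Voros: 1.280×10^17 kg.
Fraction required = 1.200×10^14 / 1.280×10^17 = 9.38×10^-4 → 0.094 %.

≈ 0.094 %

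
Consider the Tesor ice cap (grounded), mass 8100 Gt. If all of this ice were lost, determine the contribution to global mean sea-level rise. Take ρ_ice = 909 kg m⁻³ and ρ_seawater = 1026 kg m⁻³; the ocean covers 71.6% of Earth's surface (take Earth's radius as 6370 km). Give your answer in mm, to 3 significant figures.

Tesor: 8100 Gt = 8.100×10^15 kg; dividing by ρ_w = 1026 kg m⁻³ gives 7.895×10^12 m³ of water.
Spread over 3.65×10^14 m² of ocean, Δh = 7.895×10^12 / 3.65×10^14 = 0.0216 m = 21.6 mm.

≈ 21.6 mm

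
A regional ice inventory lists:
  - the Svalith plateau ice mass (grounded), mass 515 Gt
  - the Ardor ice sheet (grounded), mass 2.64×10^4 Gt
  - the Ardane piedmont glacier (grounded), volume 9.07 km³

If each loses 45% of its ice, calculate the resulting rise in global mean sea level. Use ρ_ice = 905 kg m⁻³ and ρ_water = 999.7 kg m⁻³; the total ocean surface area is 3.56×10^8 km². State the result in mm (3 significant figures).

Svalith: 0.45 × 515 Gt = 2.318×10^14 kg; dividing by ρ_w = 999.7 kg m⁻³ gives 2.318×10^11 m³ of water.
Ardor: 0.45 × 2.64×10^4 Gt = 1.188×10^16 kg; dividing by ρ_w = 999.7 kg m⁻³ gives 1.188×10^13 m³ of water.
Ardane: 0.45 × 9.07 km³ × (905/999.7) = 3.695 km³ of water.
Total added water ≈ 1.212×10^13 m³ over 3.56×10^14 m² → Δh = 0.0340 m = 34.0 mm.

≈ 34.0 mm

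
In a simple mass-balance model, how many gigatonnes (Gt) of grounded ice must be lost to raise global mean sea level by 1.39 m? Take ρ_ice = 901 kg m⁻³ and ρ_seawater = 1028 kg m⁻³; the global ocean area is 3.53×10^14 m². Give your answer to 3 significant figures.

Required water volume = Δh × A = 1.39 m × 3.53×10^14 m² = 4.907×10^14 m³.
ρ_w = 1028 kg m⁻³, so the mass of water = 4.907×10^14 m³ × 1028 kg m⁻³ = 5.044×10^17 kg = 5.04×10^5 Gt (and the same mass of ice, by conservation).

≈ 5.04×10^5 Gt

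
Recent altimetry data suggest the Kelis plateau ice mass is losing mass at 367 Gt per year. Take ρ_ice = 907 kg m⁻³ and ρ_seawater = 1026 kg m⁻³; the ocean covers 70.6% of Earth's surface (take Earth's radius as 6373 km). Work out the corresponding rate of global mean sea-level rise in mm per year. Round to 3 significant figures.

≈ 0.993 mm/yr

ρ_w = 1026 kg m⁻³. Annual water volume added = 367 Gt / ρ_w = 3.670×10^14 kg / 1026 kg m⁻³ = 3.577×10^11 m³.
Δh per year = 3.577×10^11 / 3.60×10^14 = 9.93×10^-4 m = 0.993 mm.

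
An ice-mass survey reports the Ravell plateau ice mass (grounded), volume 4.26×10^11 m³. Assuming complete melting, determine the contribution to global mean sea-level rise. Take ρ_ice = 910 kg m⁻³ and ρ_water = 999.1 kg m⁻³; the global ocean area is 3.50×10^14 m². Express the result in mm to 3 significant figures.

Ravell: 4.26×10^11 m³ × (910/999.1) = 3.880×10^11 m³ of water.
Spread over 3.50×10^14 m² of ocean, Δh = 3.880×10^11 / 3.50×10^14 = 1.11×10^-3 m = 1.11 mm.

≈ 1.11 mm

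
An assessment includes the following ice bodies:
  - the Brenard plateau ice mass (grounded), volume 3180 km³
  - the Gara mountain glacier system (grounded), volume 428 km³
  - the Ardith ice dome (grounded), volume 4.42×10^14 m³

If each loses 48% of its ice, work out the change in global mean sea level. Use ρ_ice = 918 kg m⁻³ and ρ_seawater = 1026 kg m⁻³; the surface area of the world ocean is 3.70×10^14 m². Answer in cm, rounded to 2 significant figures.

Brenard: 0.48 × 3180 km³ × (918/1026) = 1366 km³ of water.
Gara: 0.48 × 428 km³ × (918/1026) = 183.8 km³ of water.
Ardith: 0.48 × 4.42×10^14 m³ × (918/1026) = 1.898×10^14 m³ of water.
Total added water ≈ 1.914×10^14 m³ over 3.70×10^14 m² → Δh = 0.517 m = 52 cm.

≈ 52 cm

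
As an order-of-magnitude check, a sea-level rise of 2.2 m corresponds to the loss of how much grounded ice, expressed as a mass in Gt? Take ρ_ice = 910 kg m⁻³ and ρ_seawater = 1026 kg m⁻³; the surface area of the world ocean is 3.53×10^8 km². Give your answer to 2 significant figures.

Required water volume = Δh × A = 2.2 m × 3.53×10^14 m² = 7.766×10^14 m³.
ρ_w = 1026 kg m⁻³, so the mass of water = 7.766×10^14 m³ × 1026 kg m⁻³ = 7.968×10^17 kg = 8.0×10^5 Gt (and the same mass of ice, by conservation).

≈ 8.0×10^5 Gt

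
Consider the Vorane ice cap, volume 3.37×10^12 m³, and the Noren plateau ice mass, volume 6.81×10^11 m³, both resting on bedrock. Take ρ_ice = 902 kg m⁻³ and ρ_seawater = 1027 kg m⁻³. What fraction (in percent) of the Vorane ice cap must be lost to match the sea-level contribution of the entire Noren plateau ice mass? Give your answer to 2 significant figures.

≈ 20 %

Equal sea-level rise means equal mass of meltwater, i.e. equal mass of ice lost.
Ice mass of Noren: 6.143×10^14 kg; ice mass of Vorane: 3.040×10^15 kg.
Fraction required = 6.143×10^14 / 3.040×10^15 = 0.202 → 20 %.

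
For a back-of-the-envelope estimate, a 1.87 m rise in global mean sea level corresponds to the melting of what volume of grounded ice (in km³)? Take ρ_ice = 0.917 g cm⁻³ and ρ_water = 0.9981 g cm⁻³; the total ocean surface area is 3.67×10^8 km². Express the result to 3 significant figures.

≈ 7.47×10^5 km³

Required water volume = Δh × A = 1.87 m × 3.67×10^14 m² = 6.863×10^14 m³ = 6.863×10^5 km³.
Ice volume = water volume × ρ_w/ρ_ice = 6.863×10^5 × 998.1/917 = 7.47×10^5 km³.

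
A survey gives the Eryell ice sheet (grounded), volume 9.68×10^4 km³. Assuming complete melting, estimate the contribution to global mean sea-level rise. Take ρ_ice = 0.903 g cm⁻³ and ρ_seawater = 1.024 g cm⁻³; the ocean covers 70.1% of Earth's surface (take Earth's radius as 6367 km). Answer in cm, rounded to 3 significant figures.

Eryell: 9.68×10^4 km³ × (903/1024) = 8.536×10^4 km³ of water.
Spread over 3.57×10^14 m² of ocean, Δh = 8.536×10^13 / 3.57×10^14 = 0.239 m = 23.9 cm.

≈ 23.9 cm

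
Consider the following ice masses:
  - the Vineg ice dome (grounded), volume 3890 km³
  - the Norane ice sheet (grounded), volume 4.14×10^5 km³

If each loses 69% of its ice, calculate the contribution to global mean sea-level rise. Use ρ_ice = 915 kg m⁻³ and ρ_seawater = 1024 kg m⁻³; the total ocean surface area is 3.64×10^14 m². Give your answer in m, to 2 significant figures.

≈ 0.71 m

Vineg: 0.69 × 3890 km³ × (915/1024) = 2398 km³ of water.
Norane: 0.69 × 4.14×10^5 km³ × (915/1024) = 2.553×10^5 km³ of water.
Total added water ≈ 2.577×10^14 m³ over 3.64×10^14 m² → Δh = 0.708 m.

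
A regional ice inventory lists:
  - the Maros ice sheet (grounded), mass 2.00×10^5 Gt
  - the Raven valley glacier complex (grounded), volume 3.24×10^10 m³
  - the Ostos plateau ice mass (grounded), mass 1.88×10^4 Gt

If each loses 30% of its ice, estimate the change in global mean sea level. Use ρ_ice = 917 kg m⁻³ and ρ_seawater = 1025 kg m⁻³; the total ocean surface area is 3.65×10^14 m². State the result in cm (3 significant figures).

≈ 17.5 cm

Maros: 0.3 × 2.00×10^5 Gt = 6.000×10^16 kg; dividing by ρ_w = 1025 kg m⁻³ gives 5.854×10^13 m³ of water.
Raven: 0.3 × 3.24×10^10 m³ × (917/1025) = 8.696×10^9 m³ of water.
Ostos: 0.3 × 1.88×10^4 Gt = 5.640×10^15 kg; dividing by ρ_w = 1025 kg m⁻³ gives 5.502×10^12 m³ of water.
Total added water ≈ 6.405×10^13 m³ over 3.65×10^14 m² → Δh = 0.175 m = 17.5 cm.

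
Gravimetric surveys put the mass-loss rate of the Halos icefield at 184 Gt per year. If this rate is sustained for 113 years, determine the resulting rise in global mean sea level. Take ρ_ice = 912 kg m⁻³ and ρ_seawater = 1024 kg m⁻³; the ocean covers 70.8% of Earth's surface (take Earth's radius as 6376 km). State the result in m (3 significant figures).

≈ 0.0561 m

Total mass lost = 184 Gt/yr × 113 yr = 2.079×10^4 Gt = 2.079×10^16 kg.
ρ_w = 1024 kg m⁻³, so water volume = 2.079×10^16 / 1024 = 2.030×10^13 m³.
Δh = 2.030×10^13 / 3.62×10^14 = 0.0561 m.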